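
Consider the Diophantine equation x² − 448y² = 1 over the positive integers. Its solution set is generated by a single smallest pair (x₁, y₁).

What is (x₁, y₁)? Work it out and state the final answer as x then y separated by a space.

127 6

√448 = [21; 6,42, …], period ℓ=2 (even) → k=1
a_0=21:  p_0=21·1+0=21,  q_0=21·0+1=1
a_1=6:  p_1=6·21+1=127,  q_1=6·1+0=6
fundamental: x₁=127, y₁=6  (since 16129 − 448·36 = 1)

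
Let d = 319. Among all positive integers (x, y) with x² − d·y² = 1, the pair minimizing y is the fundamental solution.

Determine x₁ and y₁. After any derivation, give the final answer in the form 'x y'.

12901780 722361

[17; 1,6,5,1,4,…,6,1,34] for √319; ℓ=14 ⇒ convergent index 13
a_0=17:  p_0=17·1+0=17,  q_0=17·0+1=1
a_1=1:  p_1=1·17+1=18,  q_1=1·1+0=1
…
a_3=5:  p_3=5·125+18=643,  q_3=5·7+1=36
a_4=1:  p_4=1·643+125=768,  q_4=1·36+7=43
a_5=4:  p_5=4·768+643=3715,  q_5=4·43+36=208
a_6=3:  p_6=3·3715+768=11913,  q_6=3·208+43=667
a_7=1:  p_7=1·11913+3715=15628,  q_7=1·667+208=875
…
a_10=1:  p_10=1·250816+58797=309613,  q_10=1·14043+3292=17335
…
a_12=6:  p_12=6·1798881+309613=11102899,  q_12=6·100718+17335=621643
a_13=1:  p_13=1·11102899+1798881=12901780,  q_13=1·621643+100718=722361
fundamental: x₁=12901780, y₁=722361  (since 166455927168400 − 319·521805414321 = 1)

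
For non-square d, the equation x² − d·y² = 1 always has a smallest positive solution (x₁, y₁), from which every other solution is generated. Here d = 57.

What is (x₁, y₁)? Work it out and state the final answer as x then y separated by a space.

√57 = [7; 1,1,4,1,1,14, …], period ℓ=6 (even) → k=5
k=0  a_k=7  p_k/q_k = 7/1
…
k=2  a_k=1  p_k/q_k = 15/2
k=3  a_k=4  p_k/q_k = 68/9
k=4  a_k=1  p_k/q_k = 83/11
k=5  a_k=1  p_k/q_k = 151/20
→ (151, 20).  Check: 151²=22801, 57·20²=22800, difference 1.

151 20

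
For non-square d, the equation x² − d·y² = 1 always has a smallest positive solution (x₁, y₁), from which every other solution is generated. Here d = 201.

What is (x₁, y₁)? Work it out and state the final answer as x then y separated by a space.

515095 36332

√201 = [14; 5,1,1,1,2,…,1,5,28, …], period ℓ=14 (even) → k=13
step 0: (14, 1)  from 14·(1,0) + (0,1)
…
step 2: (85, 6)  from 1·(71,5) + (14,1)
…
step 4: (241, 17)  from 1·(156,11) + (85,6)
step 5: (638, 45)  from 2·(241,17) + (156,11)
…
step 12: (91402, 6447)  from 1·(58085,4097) + (33317,2350)
step 13: (515095, 36332)  from 5·(91402,6447) + (58085,4097)
(x₁, y₁) = (515095, 36332);  515095² − 201·36332² = 1 ✓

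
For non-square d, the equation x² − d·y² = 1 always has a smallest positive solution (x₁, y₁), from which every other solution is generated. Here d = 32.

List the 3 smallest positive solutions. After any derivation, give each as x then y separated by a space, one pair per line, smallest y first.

√32 = [5; 1,1,1,10, …], period ℓ=4 (even) → k=3
i=0: a=5 ⇒ p=5, q=1
i=1: a=1 ⇒ p=6, q=1
i=2: a=1 ⇒ p=11, q=2
i=3: a=1 ⇒ p=17, q=3
(x₁, y₁) = (17, 3);  17² − 32·3² = 1 ✓
k=2:  x_2 = 17·17+32·3·3 = 577,  y_2 = 17·3+3·17 = 102
k=3:  x_3 = 17·577+32·3·102 = 19601,  y_3 = 17·102+3·577 = 3465

17 3
577 102
19601 3465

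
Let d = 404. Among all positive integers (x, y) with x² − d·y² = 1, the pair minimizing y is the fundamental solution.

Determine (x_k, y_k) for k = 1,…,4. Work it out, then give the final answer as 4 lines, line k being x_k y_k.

√404 = [20; 10,40, …], period ℓ=2 (even) → k=1
step 0: (20, 1)  from 20·(1,0) + (0,1)
step 1: (201, 10)  from 10·(20,1) + (1,0)
→ (201, 10).  Check: 201²=40401, 404·10²=40400, difference 1.
k=2:  x_2 = 201·201+404·10·10 = 80801,  y_2 = 201·10+10·201 = 4020
k=3:  x_3 = 201·80801+404·10·4020 = 32481801,  y_3 = 201·4020+10·80801 = 1616030
k=4:  x_4 = 201·32481801+404·10·1616030 = 13057603201,  y_4 = 201·1616030+10·32481801 = 649640040

201 10
80801 4020
32481801 1616030
13057603201 649640040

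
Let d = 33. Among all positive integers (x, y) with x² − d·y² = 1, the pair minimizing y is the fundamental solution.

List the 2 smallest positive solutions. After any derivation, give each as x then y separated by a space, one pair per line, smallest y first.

√33 → a₀=5, period (1,2,1,10); ℓ=4 even so k=3
i=0: a=5 ⇒ p=5, q=1
i=1: a=1 ⇒ p=6, q=1
i=2: a=2 ⇒ p=17, q=3
i=3: a=1 ⇒ p=23, q=4
→ (23, 4).  Check: 23²=529, 33·4²=528, difference 1.
(23+4√33)^2 = 1057 + 184√33

23 4
1057 184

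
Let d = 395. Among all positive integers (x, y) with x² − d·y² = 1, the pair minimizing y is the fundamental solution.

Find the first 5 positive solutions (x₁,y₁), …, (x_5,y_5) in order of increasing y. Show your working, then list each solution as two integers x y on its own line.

d=395: √d = [19; 1,6,1,38] (ℓ=4, even), read p_3/q_3
k=0  a_k=19  p_k/q_k = 19/1
…
k=2  a_k=6  p_k/q_k = 139/7
k=3  a_k=1  p_k/q_k = 159/8
(x₁, y₁) = (159, 8);  159² − 395·8² = 1 ✓
k=2:  x_2 = 159·159+395·8·8 = 50561,  y_2 = 159·8+8·159 = 2544
k=3:  x_3 = 159·50561+395·8·2544 = 16078239,  y_3 = 159·2544+8·50561 = 808984
k=4:  x_4 = 159·16078239+395·8·808984 = 5112829441,  y_4 = 159·808984+8·16078239 = 257254368
k=5:  x_5 = 159·5112829441+395·8·257254368 = 1625863683999,  y_5 = 159·257254368+8·5112829441 = 81806080040

159 8
50561 2544
16078239 808984
5112829441 257254368
1625863683999 81806080040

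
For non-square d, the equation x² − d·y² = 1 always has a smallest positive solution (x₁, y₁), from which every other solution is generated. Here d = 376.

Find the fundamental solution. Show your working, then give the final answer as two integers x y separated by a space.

√376 → a₀=19, period (2,1,1,3,1,…,1,2,38); ℓ=16 even so k=15
a_0=19:  p_0=19·1+0=19,  q_0=19·0+1=1
…
a_2=1:  p_2=1·39+19=58,  q_2=1·2+1=3
a_3=1:  p_3=1·58+39=97,  q_3=1·3+2=5
…
a_5=1:  p_5=1·349+97=446,  q_5=1·18+5=23
…
a_7=2:  p_7=2·1241+446=2928,  q_7=2·64+23=151
…
a_10=2:  p_10=2·28834+12953=70621,  q_10=2·1487+668=3642
…
a_13=1:  p_13=1·368986+99455=468441,  q_13=1·19029+5129=24158
a_14=1:  p_14=1·468441+368986=837427,  q_14=1·24158+19029=43187
a_15=2:  p_15=2·837427+468441=2143295,  q_15=2·43187+24158=110532
fundamental: x₁=2143295, y₁=110532  (since 4593713457025 − 376·12217323024 = 1)

2143295 110532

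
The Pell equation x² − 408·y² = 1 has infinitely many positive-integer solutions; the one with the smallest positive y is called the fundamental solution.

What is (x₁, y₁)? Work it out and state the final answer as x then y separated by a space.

[20; 5,40] for √408; ℓ=2 ⇒ convergent index 1
k=0  a_k=20  p_k/q_k = 20/1
k=1  a_k=5  p_k/q_k = 101/5
fundamental: x₁=101, y₁=5  (since 10201 − 408·25 = 1)

101 5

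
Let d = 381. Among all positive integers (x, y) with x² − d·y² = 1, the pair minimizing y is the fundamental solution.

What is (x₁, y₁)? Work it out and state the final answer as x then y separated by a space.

d=381: √d = [19; 1,1,12,1,1,38] (ℓ=6, even), read p_5/q_5
k=0  a_k=19  p_k/q_k = 19/1
k=1  a_k=1  p_k/q_k = 20/1
…
k=4  a_k=1  p_k/q_k = 527/27
k=5  a_k=1  p_k/q_k = 1015/52
→ (1015, 52).  Check: 1015²=1030225, 381·52²=1030224, difference 1.

1015 52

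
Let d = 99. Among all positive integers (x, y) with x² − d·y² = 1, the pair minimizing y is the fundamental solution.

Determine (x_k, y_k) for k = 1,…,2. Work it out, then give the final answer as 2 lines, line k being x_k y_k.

[9; 1,18] for √99; ℓ=2 ⇒ convergent index 1
a_0=9:  p_0=9·1+0=9,  q_0=9·0+1=1
a_1=1:  p_1=1·9+1=10,  q_1=1·1+0=1
→ (10, 1).  Check: 10²=100, 99·1²=99, difference 1.
n=2: (10,1)∘(10,1) = (10·10+99·1·1, 10·1+1·10) = (199,20)

10 1
199 20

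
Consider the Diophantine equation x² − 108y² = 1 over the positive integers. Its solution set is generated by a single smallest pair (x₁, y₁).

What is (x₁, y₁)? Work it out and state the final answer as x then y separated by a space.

1351 130

d=108: √d = [10; 2,1,1,4,1,1,2,20] (ℓ=8, even), read p_7/q_7
step 0: (10, 1)  from 10·(1,0) + (0,1)
…
step 2: (31, 3)  from 1·(21,2) + (10,1)
step 3: (52, 5)  from 1·(31,3) + (21,2)
step 4: (239, 23)  from 4·(52,5) + (31,3)
step 5: (291, 28)  from 1·(239,23) + (52,5)
step 6: (530, 51)  from 1·(291,28) + (239,23)
step 7: (1351, 130)  from 2·(530,51) + (291,28)
(x₁, y₁) = (1351, 130);  1351² − 108·130² = 1 ✓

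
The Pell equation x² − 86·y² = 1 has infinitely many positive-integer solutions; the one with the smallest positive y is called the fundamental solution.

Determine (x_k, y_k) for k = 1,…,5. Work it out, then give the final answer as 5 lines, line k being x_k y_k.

d=86: √d = [9; 3,1,1,1,8,1,1,1,3,18] (ℓ=10, even), read p_9/q_9
k=0  a_k=9  p_k/q_k = 9/1
k=1  a_k=3  p_k/q_k = 28/3
…
k=3  a_k=1  p_k/q_k = 65/7
k=4  a_k=1  p_k/q_k = 102/11
…
k=8  a_k=1  p_k/q_k = 2847/307
k=9  a_k=3  p_k/q_k = 10405/1122
→ (10405, 1122).  Check: 10405²=108264025, 86·1122²=108264024, difference 1.
(10405+1122√86)^2 = 216528049 + 23348820√86
(10405+1122√86)^3 = 4505948689285 + 485888943078√86
(10405+1122√86)^4 = 93768792007492801 + 10111348882104360√86
(10405+1122√86)^5 = 1951328557169976499525 + 210417169750702788522√86

10405 1122
216528049 23348820
4505948689285 485888943078
93768792007492801 10111348882104360
1951328557169976499525 210417169750702788522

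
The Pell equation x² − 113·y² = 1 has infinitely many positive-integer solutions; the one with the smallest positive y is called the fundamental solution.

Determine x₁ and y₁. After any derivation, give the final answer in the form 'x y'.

1204353 113296

√113 = [10; 1,1,1,2,2,1,1,1,20, …], period ℓ=9 (odd) → k=17
step 0: (10, 1)  from 10·(1,0) + (0,1)
step 1: (11, 1)  from 1·(10,1) + (1,0)
…
step 4: (85, 8)  from 2·(32,3) + (21,2)
…
step 7: (489, 46)  from 1·(287,27) + (202,19)
…
step 11: (32794, 3085)  from 1·(16785,1579) + (16009,1506)
…
step 16: (758918, 71393)  from 1·(445435,41903) + (313483,29490)
step 17: (1204353, 113296)  from 1·(758918,71393) + (445435,41903)
fundamental: x₁=1204353, y₁=113296  (since 1450466148609 − 113·12835983616 = 1)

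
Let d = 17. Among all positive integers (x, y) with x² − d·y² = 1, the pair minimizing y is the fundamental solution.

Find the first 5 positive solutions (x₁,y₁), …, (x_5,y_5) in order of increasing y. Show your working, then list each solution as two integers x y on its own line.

33 8
2177 528
143649 34840
9478657 2298912
625447713 151693352

√17 = [4; 8, …], period ℓ=1 (odd) → k=1
a_0=4:  p_0=4·1+0=4,  q_0=4·0+1=1
a_1=8:  p_1=8·4+1=33,  q_1=8·1+0=8
(x₁, y₁) = (33, 8);  33² − 17·8² = 1 ✓
(x_2, y_2) = (33·33 + 17·8·8, 33·8 + 8·33) = (2177, 528)
(x_3, y_3) = (33·2177 + 17·8·528, 33·528 + 8·2177) = (143649, 34840)
(x_4, y_4) = (33·143649 + 17·8·34840, 33·34840 + 8·143649) = (9478657, 2298912)
(x_5, y_5) = (33·9478657 + 17·8·2298912, 33·2298912 + 8·9478657) = (625447713, 151693352)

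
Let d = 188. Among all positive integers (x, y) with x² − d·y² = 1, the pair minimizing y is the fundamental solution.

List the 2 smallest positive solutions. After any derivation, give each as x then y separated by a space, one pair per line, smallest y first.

4607 336
42448897 3095904

d=188: √d = [13; 1,2,2,6,2,2,1,26] (ℓ=8, even), read p_7/q_7
a_0=13:  p_0=13·1+0=13,  q_0=13·0+1=1
a_1=1:  p_1=1·13+1=14,  q_1=1·1+0=1
…
a_3=2:  p_3=2·41+14=96,  q_3=2·3+1=7
a_4=6:  p_4=6·96+41=617,  q_4=6·7+3=45
a_5=2:  p_5=2·617+96=1330,  q_5=2·45+7=97
a_6=2:  p_6=2·1330+617=3277,  q_6=2·97+45=239
a_7=1:  p_7=1·3277+1330=4607,  q_7=1·239+97=336
→ (4607, 336).  Check: 4607²=21224449, 188·336²=21224448, difference 1.
(4607+336√188)^2 = 42448897 + 3095904√188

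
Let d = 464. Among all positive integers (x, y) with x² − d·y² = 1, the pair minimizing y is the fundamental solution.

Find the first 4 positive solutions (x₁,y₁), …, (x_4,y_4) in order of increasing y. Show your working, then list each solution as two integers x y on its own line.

9801 455
192119201 8918910
3765920568201 174828473365
73819574785756801 3426987725981820

[21; 1,1,5,1,1,1,5,1,1,42] for √464; ℓ=10 ⇒ convergent index 9
i=0: a=21 ⇒ p=21, q=1
i=1: a=1 ⇒ p=22, q=1
i=2: a=1 ⇒ p=43, q=2
…
i=5: a=1 ⇒ p=517, q=24
…
i=8: a=1 ⇒ p=5299, q=246
i=9: a=1 ⇒ p=9801, q=455
(x₁, y₁) = (9801, 455);  9801² − 464·455² = 1 ✓
(x_2, y_2) = (9801·9801 + 464·455·455, 9801·455 + 455·9801) = (192119201, 8918910)
(x_3, y_3) = (9801·192119201 + 464·455·8918910, 9801·8918910 + 455·192119201) = (3765920568201, 174828473365)
(x_4, y_4) = (9801·3765920568201 + 464·455·174828473365, 9801·174828473365 + 455·3765920568201) = (73819574785756801, 3426987725981820)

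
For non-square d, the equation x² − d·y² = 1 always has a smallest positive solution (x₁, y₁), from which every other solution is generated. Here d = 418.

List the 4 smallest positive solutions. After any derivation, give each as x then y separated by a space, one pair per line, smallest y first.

√418 → a₀=20, period (2,4,20,4,2,40); ℓ=6 even so k=5
i=0: a=20 ⇒ p=20, q=1
…
i=2: a=4 ⇒ p=184, q=9
i=3: a=20 ⇒ p=3721, q=182
i=4: a=4 ⇒ p=15068, q=737
i=5: a=2 ⇒ p=33857, q=1656
fundamental: x₁=33857, y₁=1656  (since 1146296449 − 418·2742336 = 1)
(x_2, y_2) = (33857·33857 + 418·1656·1656, 33857·1656 + 1656·33857) = (2292592897, 112134384)
(x_3, y_3) = (33857·2292592897 + 418·1656·112134384, 33857·112134384 + 1656·2292592897) = (155240635393601, 7593067676520)
(x_4, y_4) = (33857·155240635393601 + 418·1656·7593067676520, 33857·7593067676520 + 1656·155240635393601) = (10511964382749705217, 514156984535740896)

33857 1656
2292592897 112134384
155240635393601 7593067676520
10511964382749705217 514156984535740896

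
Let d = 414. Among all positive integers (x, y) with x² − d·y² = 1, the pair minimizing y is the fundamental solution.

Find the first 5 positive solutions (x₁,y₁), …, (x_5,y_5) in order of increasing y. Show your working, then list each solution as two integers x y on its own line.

[20; 2,1,7,2,7,1,2,40] for √414; ℓ=8 ⇒ convergent index 7
a_0=20:  p_0=20·1+0=20,  q_0=20·0+1=1
…
a_3=7:  p_3=7·61+41=468,  q_3=7·3+2=23
a_4=2:  p_4=2·468+61=997,  q_4=2·23+3=49
…
a_6=1:  p_6=1·7447+997=8444,  q_6=1·366+49=415
a_7=2:  p_7=2·8444+7447=24335,  q_7=2·415+366=1196
fundamental: x₁=24335, y₁=1196  (since 592192225 − 414·1430416 = 1)
n=2: (24335,1196)∘(24335,1196) = (24335·24335+414·1196·1196, 24335·1196+1196·24335) = (1184384449,58209320)
n=3: (1184384449,58209320)∘(24335,1196) = (24335·1184384449+414·1196·58209320, 24335·58209320+1196·1184384449) = (57643991108495,2833047603204)
n=4: (57643991108495,2833047603204)∘(24335,1196) = (24335·57643991108495+414·1196·2833047603204, 24335·2833047603204+1196·57643991108495) = (2805533046066067201,137884426789729360)
n=5: (2805533046066067201,137884426789729360)∘(24335,1196) = (24335·2805533046066067201+414·1196·137884426789729360, 24335·137884426789729360+1196·2805533046066067201) = (136545293294391499564175,6710835049023080347996)

24335 1196
1184384449 58209320
57643991108495 2833047603204
2805533046066067201 137884426789729360
136545293294391499564175 6710835049023080347996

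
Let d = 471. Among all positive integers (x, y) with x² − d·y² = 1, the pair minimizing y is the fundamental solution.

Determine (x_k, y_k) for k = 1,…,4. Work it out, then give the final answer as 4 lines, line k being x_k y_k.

√471 = [21; 1,2,2,1,3,…,2,1,42, …], period ℓ=14 (even) → k=13
a_0=21:  p_0=21·1+0=21,  q_0=21·0+1=1
…
a_3=2:  p_3=2·65+22=152,  q_3=2·3+1=7
a_4=1:  p_4=1·152+65=217,  q_4=1·7+3=10
…
a_7=14:  p_7=14·3429+803=48809,  q_7=14·158+37=2249
a_8=4:  p_8=4·48809+3429=198665,  q_8=4·2249+158=9154
a_9=3:  p_9=3·198665+48809=644804,  q_9=3·9154+2249=29711
a_10=1:  p_10=1·644804+198665=843469,  q_10=1·29711+9154=38865
…
a_12=2:  p_12=2·2331742+843469=5506953,  q_12=2·107441+38865=253747
a_13=1:  p_13=1·5506953+2331742=7838695,  q_13=1·253747+107441=361188
fundamental: x₁=7838695, y₁=361188  (since 61445139303025 − 471·130456771344 = 1)
n=2: (7838695,361188)∘(7838695,361188) = (7838695·7838695+471·361188·361188, 7838695·361188+361188·7838695) = (122890278606049,5662485139320)
n=3: (122890278606049,5662485139320)∘(7838695,361188) = (7838695·122890278606049+471·361188·5662485139320, 7838695·5662485139320+361188·122890278606049) = (1926598824915678693415,88772987898323613612)
n=4: (1926598824915678693415,88772987898323613612)∘(7838695,361188) = (7838695·1926598824915678693415+471·361188·88772987898323613612, 7838695·88772987898323613612+361188·1926598824915678693415) = (30204041151744689101078780801,1391728752747293974319493360)

7838695 361188
122890278606049 5662485139320
1926598824915678693415 88772987898323613612
30204041151744689101078780801 1391728752747293974319493360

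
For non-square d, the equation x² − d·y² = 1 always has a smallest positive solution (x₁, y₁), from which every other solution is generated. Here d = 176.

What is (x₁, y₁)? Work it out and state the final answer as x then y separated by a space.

199 15

√176 = [13; 3,1,3,26, …], period ℓ=4 (even) → k=3
k=0  a_k=13  p_k/q_k = 13/1
…
k=2  a_k=1  p_k/q_k = 53/4
k=3  a_k=3  p_k/q_k = 199/15
fundamental: x₁=199, y₁=15  (since 39601 − 176·225 = 1)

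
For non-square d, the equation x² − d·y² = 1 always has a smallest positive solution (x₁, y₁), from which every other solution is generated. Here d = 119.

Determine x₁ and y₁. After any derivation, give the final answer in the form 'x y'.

[10; 1,9,1,20] for √119; ℓ=4 ⇒ convergent index 3
a_0=10:  p_0=10·1+0=10,  q_0=10·0+1=1
…
a_2=9:  p_2=9·11+10=109,  q_2=9·1+1=10
a_3=1:  p_3=1·109+11=120,  q_3=1·10+1=11
→ (120, 11).  Check: 120²=14400, 119·11²=14399, difference 1.

120 11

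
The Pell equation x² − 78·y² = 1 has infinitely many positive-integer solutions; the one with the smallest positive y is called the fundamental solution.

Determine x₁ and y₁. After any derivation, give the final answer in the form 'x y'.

√78 → a₀=8, period (1,4,1,16); ℓ=4 even so k=3
step 0: (8, 1)  from 8·(1,0) + (0,1)
step 1: (9, 1)  from 1·(8,1) + (1,0)
step 2: (44, 5)  from 4·(9,1) + (8,1)
step 3: (53, 6)  from 1·(44,5) + (9,1)
(x₁, y₁) = (53, 6);  53² − 78·6² = 1 ✓

53 6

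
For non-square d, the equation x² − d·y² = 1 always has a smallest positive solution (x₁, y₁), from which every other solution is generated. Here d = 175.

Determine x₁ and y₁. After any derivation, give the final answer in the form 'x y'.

2024 153

d=175: √d = [13; 4,2,1,2,4,26] (ℓ=6, even), read p_5/q_5
step 0: (13, 1)  from 13·(1,0) + (0,1)
step 1: (53, 4)  from 4·(13,1) + (1,0)
…
step 3: (172, 13)  from 1·(119,9) + (53,4)
step 4: (463, 35)  from 2·(172,13) + (119,9)
step 5: (2024, 153)  from 4·(463,35) + (172,13)
(x₁, y₁) = (2024, 153);  2024² − 175·153² = 1 ✓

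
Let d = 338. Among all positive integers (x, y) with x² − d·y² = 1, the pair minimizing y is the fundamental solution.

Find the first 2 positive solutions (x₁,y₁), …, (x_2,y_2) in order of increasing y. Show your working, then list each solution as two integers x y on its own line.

114243 6214
26102926097 1419812004

[18; 2,1,1,2,36] for √338; ℓ=5 ⇒ convergent index 9
a_0=18:  p_0=18·1+0=18,  q_0=18·0+1=1
a_1=2:  p_1=2·18+1=37,  q_1=2·1+0=2
a_2=1:  p_2=1·37+18=55,  q_2=1·2+1=3
…
a_4=2:  p_4=2·92+55=239,  q_4=2·5+3=13
a_5=36:  p_5=36·239+92=8696,  q_5=36·13+5=473
a_6=2:  p_6=2·8696+239=17631,  q_6=2·473+13=959
a_7=1:  p_7=1·17631+8696=26327,  q_7=1·959+473=1432
a_8=1:  p_8=1·26327+17631=43958,  q_8=1·1432+959=2391
a_9=2:  p_9=2·43958+26327=114243,  q_9=2·2391+1432=6214
→ (114243, 6214).  Check: 114243²=13051463049, 338·6214²=13051463048, difference 1.
k=2:  x_2 = 114243·114243+338·6214·6214 = 26102926097,  y_2 = 114243·6214+6214·114243 = 1419812004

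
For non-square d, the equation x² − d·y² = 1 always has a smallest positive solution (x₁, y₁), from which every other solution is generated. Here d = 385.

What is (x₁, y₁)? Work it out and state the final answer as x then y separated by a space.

d=385: √d = [19; 1,1,1,1,1,…,1,1,38] (ℓ=16, even), read p_15/q_15
step 0: (19, 1)  from 19·(1,0) + (0,1)
step 1: (20, 1)  from 1·(19,1) + (1,0)
step 2: (39, 2)  from 1·(20,1) + (19,1)
step 3: (59, 3)  from 1·(39,2) + (20,1)
…
step 5: (157, 8)  from 1·(98,5) + (59,3)
step 6: (569, 29)  from 3·(157,8) + (98,5)
step 7: (726, 37)  from 1·(569,29) + (157,8)
step 8: (2021, 103)  from 2·(726,37) + (569,29)
step 9: (2747, 140)  from 1·(2021,103) + (726,37)
…
step 11: (13009, 663)  from 1·(10262,523) + (2747,140)
step 12: (23271, 1186)  from 1·(13009,663) + (10262,523)
step 13: (36280, 1849)  from 1·(23271,1186) + (13009,663)
step 14: (59551, 3035)  from 1·(36280,1849) + (23271,1186)
step 15: (95831, 4884)  from 1·(59551,3035) + (36280,1849)
(x₁, y₁) = (95831, 4884);  95831² − 385·4884² = 1 ✓

95831 4884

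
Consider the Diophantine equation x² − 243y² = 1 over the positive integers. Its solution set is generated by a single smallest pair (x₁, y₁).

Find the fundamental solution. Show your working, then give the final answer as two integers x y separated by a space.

70226 4505

√243 → a₀=15, period (1,1,2,3,15,3,2,1,1,30); ℓ=10 even so k=9
k=0  a_k=15  p_k/q_k = 15/1
k=1  a_k=1  p_k/q_k = 16/1
k=2  a_k=1  p_k/q_k = 31/2
k=3  a_k=2  p_k/q_k = 78/5
k=4  a_k=3  p_k/q_k = 265/17
…
k=6  a_k=3  p_k/q_k = 12424/797
…
k=8  a_k=1  p_k/q_k = 41325/2651
k=9  a_k=1  p_k/q_k = 70226/4505
fundamental: x₁=70226, y₁=4505  (since 4931691076 − 243·20295025 = 1)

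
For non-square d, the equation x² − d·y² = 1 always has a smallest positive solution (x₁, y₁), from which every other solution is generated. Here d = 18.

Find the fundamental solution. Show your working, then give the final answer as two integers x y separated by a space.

√18 → a₀=4, period (4,8); ℓ=2 even so k=1
step 0: (4, 1)  from 4·(1,0) + (0,1)
step 1: (17, 4)  from 4·(4,1) + (1,0)
→ (17, 4).  Check: 17²=289, 18·4²=288, difference 1.

17 4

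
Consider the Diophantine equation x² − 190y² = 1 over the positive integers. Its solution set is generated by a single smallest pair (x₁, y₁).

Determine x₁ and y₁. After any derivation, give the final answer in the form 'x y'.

d=190: √d = [13; 1,3,1,1,1,…,3,1,26] (ℓ=14, even), read p_13/q_13
i=0: a=13 ⇒ p=13, q=1
…
i=2: a=3 ⇒ p=55, q=4
i=3: a=1 ⇒ p=69, q=5
i=4: a=1 ⇒ p=124, q=9
…
i=7: a=2 ⇒ p=1213, q=88
…
i=12: a=3 ⇒ p=40787, q=2959
i=13: a=1 ⇒ p=52021, q=3774
→ (52021, 3774).  Check: 52021²=2706184441, 190·3774²=2706184440, difference 1.

52021 3774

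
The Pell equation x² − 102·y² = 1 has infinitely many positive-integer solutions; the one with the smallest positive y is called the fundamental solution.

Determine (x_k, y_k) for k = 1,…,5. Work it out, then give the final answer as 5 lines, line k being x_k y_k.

√102 = [10; 10,20, …], period ℓ=2 (even) → k=1
i=0: a=10 ⇒ p=10, q=1
i=1: a=10 ⇒ p=101, q=10
→ (101, 10).  Check: 101²=10201, 102·10²=10200, difference 1.
n=2: (101,10)∘(101,10) = (101·101+102·10·10, 101·10+10·101) = (20401,2020)
n=3: (20401,2020)∘(101,10) = (101·20401+102·10·2020, 101·2020+10·20401) = (4120901,408030)
n=4: (4120901,408030)∘(101,10) = (101·4120901+102·10·408030, 101·408030+10·4120901) = (832401601,82420040)
n=5: (832401601,82420040)∘(101,10) = (101·832401601+102·10·82420040, 101·82420040+10·832401601) = (168141002501,16648440050)

101 10
20401 2020
4120901 408030
832401601 82420040
168141002501 16648440050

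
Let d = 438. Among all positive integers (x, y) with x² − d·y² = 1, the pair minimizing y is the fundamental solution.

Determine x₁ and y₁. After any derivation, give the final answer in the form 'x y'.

d=438: √d = [20; 1,12,1,40] (ℓ=4, even), read p_3/q_3
i=0: a=20 ⇒ p=20, q=1
i=1: a=1 ⇒ p=21, q=1
i=2: a=12 ⇒ p=272, q=13
i=3: a=1 ⇒ p=293, q=14
→ (293, 14).  Check: 293²=85849, 438·14²=85848, difference 1.

293 14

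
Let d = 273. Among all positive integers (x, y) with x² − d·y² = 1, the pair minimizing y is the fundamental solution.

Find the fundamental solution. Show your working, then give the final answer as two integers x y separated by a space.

727 44

d=273: √d = [16; 1,1,10,1,1,32] (ℓ=6, even), read p_5/q_5
k=0  a_k=16  p_k/q_k = 16/1
…
k=3  a_k=10  p_k/q_k = 347/21
k=4  a_k=1  p_k/q_k = 380/23
k=5  a_k=1  p_k/q_k = 727/44
fundamental: x₁=727, y₁=44  (since 528529 − 273·1936 = 1)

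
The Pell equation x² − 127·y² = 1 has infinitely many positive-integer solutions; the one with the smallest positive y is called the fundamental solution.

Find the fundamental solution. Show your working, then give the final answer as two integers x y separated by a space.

4730624 419775

√127 → a₀=11, period (3,1,2,2,7,11,7,2,2,1,3,22); ℓ=12 even so k=11
i=0: a=11 ⇒ p=11, q=1
i=1: a=3 ⇒ p=34, q=3
i=2: a=1 ⇒ p=45, q=4
i=3: a=2 ⇒ p=124, q=11
…
i=6: a=11 ⇒ p=24218, q=2149
i=7: a=7 ⇒ p=171701, q=15236
i=8: a=2 ⇒ p=367620, q=32621
i=9: a=2 ⇒ p=906941, q=80478
i=10: a=1 ⇒ p=1274561, q=113099
i=11: a=3 ⇒ p=4730624, q=419775
fundamental: x₁=4730624, y₁=419775  (since 22378803429376 − 127·176211050625 = 1)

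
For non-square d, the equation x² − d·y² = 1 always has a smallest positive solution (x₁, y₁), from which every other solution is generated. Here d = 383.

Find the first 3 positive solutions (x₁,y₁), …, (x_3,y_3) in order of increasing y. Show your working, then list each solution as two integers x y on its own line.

18768 959
704475647 35997024
26443197867024 1351184291905

d=383: √d = [19; 1,1,3,19,3,1,1,38] (ℓ=8, even), read p_7/q_7
step 0: (19, 1)  from 19·(1,0) + (0,1)
step 1: (20, 1)  from 1·(19,1) + (1,0)
step 2: (39, 2)  from 1·(20,1) + (19,1)
step 3: (137, 7)  from 3·(39,2) + (20,1)
step 4: (2642, 135)  from 19·(137,7) + (39,2)
step 5: (8063, 412)  from 3·(2642,135) + (137,7)
step 6: (10705, 547)  from 1·(8063,412) + (2642,135)
step 7: (18768, 959)  from 1·(10705,547) + (8063,412)
(x₁, y₁) = (18768, 959);  18768² − 383·959² = 1 ✓
n=2: (18768,959)∘(18768,959) = (18768·18768+383·959·959, 18768·959+959·18768) = (704475647,35997024)
n=3: (704475647,35997024)∘(18768,959) = (18768·704475647+383·959·35997024, 18768·35997024+959·704475647) = (26443197867024,1351184291905)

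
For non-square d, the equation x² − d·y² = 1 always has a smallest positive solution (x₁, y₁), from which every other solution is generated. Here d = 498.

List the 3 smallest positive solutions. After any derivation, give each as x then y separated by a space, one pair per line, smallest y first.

√498 = [22; 3,6,22,6,3,44, …], period ℓ=6 (even) → k=5
k=0  a_k=22  p_k/q_k = 22/1
k=1  a_k=3  p_k/q_k = 67/3
k=2  a_k=6  p_k/q_k = 424/19
k=3  a_k=22  p_k/q_k = 9395/421
k=4  a_k=6  p_k/q_k = 56794/2545
k=5  a_k=3  p_k/q_k = 179777/8056
(x₁, y₁) = (179777, 8056);  179777² − 498·8056² = 1 ✓
n=2: (179777,8056)∘(179777,8056) = (179777·179777+498·8056·8056, 179777·8056+8056·179777) = (64639539457,2896567024)
n=3: (64639539457,2896567024)∘(179777,8056) = (179777·64639539457+498·8056·2896567024, 179777·2896567024+8056·64639539457) = (23241404969742401,1041472259739240)

179777 8056
64639539457 2896567024
23241404969742401 1041472259739240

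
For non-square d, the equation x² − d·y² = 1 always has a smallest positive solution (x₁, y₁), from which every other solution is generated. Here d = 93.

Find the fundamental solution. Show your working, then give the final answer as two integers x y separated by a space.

d=93: √d = [9; 1,1,1,4,6,4,1,1,1,18] (ℓ=10, even), read p_9/q_9
k=0  a_k=9  p_k/q_k = 9/1
k=1  a_k=1  p_k/q_k = 10/1
…
k=3  a_k=1  p_k/q_k = 29/3
…
k=6  a_k=4  p_k/q_k = 3491/362
…
k=8  a_k=1  p_k/q_k = 7821/811
k=9  a_k=1  p_k/q_k = 12151/1260
fundamental: x₁=12151, y₁=1260  (since 147646801 − 93·1587600 = 1)

12151 1260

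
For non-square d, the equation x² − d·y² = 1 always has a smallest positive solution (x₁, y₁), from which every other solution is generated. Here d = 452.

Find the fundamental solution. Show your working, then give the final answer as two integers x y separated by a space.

√452 → a₀=21, period (3,1,5,3,10,3,5,1,3,42); ℓ=10 even so k=9
a_0=21:  p_0=21·1+0=21,  q_0=21·0+1=1
a_1=3:  p_1=3·21+1=64,  q_1=3·1+0=3
a_2=1:  p_2=1·64+21=85,  q_2=1·3+1=4
…
a_6=3:  p_6=3·16009+1552=49579,  q_6=3·753+73=2332
a_7=5:  p_7=5·49579+16009=263904,  q_7=5·2332+753=12413
a_8=1:  p_8=1·263904+49579=313483,  q_8=1·12413+2332=14745
a_9=3:  p_9=3·313483+263904=1204353,  q_9=3·14745+12413=56648
→ (1204353, 56648).  Check: 1204353²=1450466148609, 452·56648²=1450466148608, difference 1.

1204353 56648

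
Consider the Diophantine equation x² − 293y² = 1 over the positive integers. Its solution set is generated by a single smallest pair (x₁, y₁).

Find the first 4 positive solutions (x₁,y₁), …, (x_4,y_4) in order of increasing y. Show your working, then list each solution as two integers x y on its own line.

[17; 8,1,1,8,34] for √293; ℓ=5 ⇒ convergent index 9
step 0: (17, 1)  from 17·(1,0) + (0,1)
step 1: (137, 8)  from 8·(17,1) + (1,0)
…
step 3: (291, 17)  from 1·(154,9) + (137,8)
step 4: (2482, 145)  from 8·(291,17) + (154,9)
step 5: (84679, 4947)  from 34·(2482,145) + (291,17)
step 6: (679914, 39721)  from 8·(84679,4947) + (2482,145)
step 7: (764593, 44668)  from 1·(679914,39721) + (84679,4947)
step 8: (1444507, 84389)  from 1·(764593,44668) + (679914,39721)
step 9: (12320649, 719780)  from 8·(1444507,84389) + (764593,44668)
→ (12320649, 719780).  Check: 12320649²=151798391781201, 293·719780²=151798391781200, difference 1.
(12320649+719780√293)^2 = 303596783562401 + 17736313474440√293
(12320649+719780√293)^3 = 7481018815602612315849 + 437045785745090703340√293
(12320649+719780√293)^4 = 184342013978870716056521769601 + 10769375446188914321717060880√293

12320649 719780
303596783562401 17736313474440
7481018815602612315849 437045785745090703340
184342013978870716056521769601 10769375446188914321717060880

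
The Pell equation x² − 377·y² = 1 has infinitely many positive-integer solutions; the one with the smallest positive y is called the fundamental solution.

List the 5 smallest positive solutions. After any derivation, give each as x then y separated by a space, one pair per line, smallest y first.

233 12
108577 5592
50596649 2605860
23577929857 1214325168
10987264716713 565872922428

√377 → a₀=19, period (2,2,2,38); ℓ=4 even so k=3
i=0: a=19 ⇒ p=19, q=1
i=1: a=2 ⇒ p=39, q=2
i=2: a=2 ⇒ p=97, q=5
i=3: a=2 ⇒ p=233, q=12
(x₁, y₁) = (233, 12);  233² − 377·12² = 1 ✓
(233+12√377)^2 = 108577 + 5592√377
(233+12√377)^3 = 50596649 + 2605860√377
(233+12√377)^4 = 23577929857 + 1214325168√377
(233+12√377)^5 = 10987264716713 + 565872922428√377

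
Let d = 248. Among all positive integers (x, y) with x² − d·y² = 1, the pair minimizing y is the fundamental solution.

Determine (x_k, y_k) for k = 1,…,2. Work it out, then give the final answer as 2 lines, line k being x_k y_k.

d=248: √d = [15; 1,2,1,30] (ℓ=4, even), read p_3/q_3
step 0: (15, 1)  from 15·(1,0) + (0,1)
step 1: (16, 1)  from 1·(15,1) + (1,0)
step 2: (47, 3)  from 2·(16,1) + (15,1)
step 3: (63, 4)  from 1·(47,3) + (16,1)
(x₁, y₁) = (63, 4);  63² − 248·4² = 1 ✓
k=2:  x_2 = 63·63+248·4·4 = 7937,  y_2 = 63·4+4·63 = 504

63 4
7937 504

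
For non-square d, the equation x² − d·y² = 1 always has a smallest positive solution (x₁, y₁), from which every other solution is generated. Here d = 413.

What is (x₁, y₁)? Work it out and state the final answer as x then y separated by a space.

113399 5580

√413 = [20; 3,9,1,4,1,9,3,40, …], period ℓ=8 (even) → k=7
a_0=20:  p_0=20·1+0=20,  q_0=20·0+1=1
…
a_3=1:  p_3=1·569+61=630,  q_3=1·28+3=31
a_4=4:  p_4=4·630+569=3089,  q_4=4·31+28=152
a_5=1:  p_5=1·3089+630=3719,  q_5=1·152+31=183
a_6=9:  p_6=9·3719+3089=36560,  q_6=9·183+152=1799
a_7=3:  p_7=3·36560+3719=113399,  q_7=3·1799+183=5580
→ (113399, 5580).  Check: 113399²=12859333201, 413·5580²=12859333200, difference 1.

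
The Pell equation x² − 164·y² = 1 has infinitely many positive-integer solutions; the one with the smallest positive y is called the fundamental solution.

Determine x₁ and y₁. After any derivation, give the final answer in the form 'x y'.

2049 160

d=164: √d = [12; 1,4,6,4,1,24] (ℓ=6, even), read p_5/q_5
i=0: a=12 ⇒ p=12, q=1
i=1: a=1 ⇒ p=13, q=1
i=2: a=4 ⇒ p=64, q=5
i=3: a=6 ⇒ p=397, q=31
i=4: a=4 ⇒ p=1652, q=129
i=5: a=1 ⇒ p=2049, q=160
(x₁, y₁) = (2049, 160);  2049² − 164·160² = 1 ✓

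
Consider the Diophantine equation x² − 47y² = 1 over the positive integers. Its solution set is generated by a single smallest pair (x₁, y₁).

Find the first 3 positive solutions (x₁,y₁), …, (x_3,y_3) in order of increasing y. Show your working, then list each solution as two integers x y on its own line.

d=47: √d = [6; 1,5,1,12] (ℓ=4, even), read p_3/q_3
a_0=6:  p_0=6·1+0=6,  q_0=6·0+1=1
a_1=1:  p_1=1·6+1=7,  q_1=1·1+0=1
a_2=5:  p_2=5·7+6=41,  q_2=5·1+1=6
a_3=1:  p_3=1·41+7=48,  q_3=1·6+1=7
→ (48, 7).  Check: 48²=2304, 47·7²=2303, difference 1.
(x_2, y_2) = (48·48 + 47·7·7, 48·7 + 7·48) = (4607, 672)
(x_3, y_3) = (48·4607 + 47·7·672, 48·672 + 7·4607) = (442224, 64505)

48 7
4607 672
442224 64505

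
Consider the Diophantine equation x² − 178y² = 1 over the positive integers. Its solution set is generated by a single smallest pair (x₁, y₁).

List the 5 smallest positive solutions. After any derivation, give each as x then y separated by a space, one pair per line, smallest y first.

√178 = [13; 2,1,12,1,2,26, …], period ℓ=6 (even) → k=5
a_0=13:  p_0=13·1+0=13,  q_0=13·0+1=1
…
a_4=1:  p_4=1·507+40=547,  q_4=1·38+3=41
a_5=2:  p_5=2·547+507=1601,  q_5=2·41+38=120
fundamental: x₁=1601, y₁=120  (since 2563201 − 178·14400 = 1)
n=2: (1601,120)∘(1601,120) = (1601·1601+178·120·120, 1601·120+120·1601) = (5126401,384240)
n=3: (5126401,384240)∘(1601,120) = (1601·5126401+178·120·384240, 1601·384240+120·5126401) = (16414734401,1230336360)
n=4: (16414734401,1230336360)∘(1601,120) = (1601·16414734401+178·120·1230336360, 1601·1230336360+120·16414734401) = (52559974425601,3939536640480)
n=5: (52559974425601,3939536640480)∘(1601,120) = (1601·52559974425601+178·120·3939536640480, 1601·3939536640480+120·52559974425601) = (168297021696040001,12614395092480600)

1601 120
5126401 384240
16414734401 1230336360
52559974425601 3939536640480
168297021696040001 12614395092480600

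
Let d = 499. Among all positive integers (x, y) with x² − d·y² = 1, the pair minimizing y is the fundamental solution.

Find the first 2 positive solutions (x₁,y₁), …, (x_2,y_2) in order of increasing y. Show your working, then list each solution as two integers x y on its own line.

4490 201
40320199 1804980

d=499: √d = [22; 2,1,21,1,2,44] (ℓ=6, even), read p_5/q_5
k=0  a_k=22  p_k/q_k = 22/1
k=1  a_k=2  p_k/q_k = 45/2
…
k=4  a_k=1  p_k/q_k = 1519/68
k=5  a_k=2  p_k/q_k = 4490/201
→ (4490, 201).  Check: 4490²=20160100, 499·201²=20160099, difference 1.
k=2:  x_2 = 4490·4490+499·201·201 = 40320199,  y_2 = 4490·201+201·4490 = 1804980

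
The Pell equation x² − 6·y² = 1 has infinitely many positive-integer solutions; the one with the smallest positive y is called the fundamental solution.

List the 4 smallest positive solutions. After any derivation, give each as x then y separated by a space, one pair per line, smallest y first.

√6 → a₀=2, period (2,4); ℓ=2 even so k=1
i=0: a=2 ⇒ p=2, q=1
i=1: a=2 ⇒ p=5, q=2
fundamental: x₁=5, y₁=2  (since 25 − 6·4 = 1)
k=2:  x_2 = 5·5+6·2·2 = 49,  y_2 = 5·2+2·5 = 20
k=3:  x_3 = 5·49+6·2·20 = 485,  y_3 = 5·20+2·49 = 198
k=4:  x_4 = 5·485+6·2·198 = 4801,  y_4 = 5·198+2·485 = 1960

5 2
49 20
485 198
4801 1960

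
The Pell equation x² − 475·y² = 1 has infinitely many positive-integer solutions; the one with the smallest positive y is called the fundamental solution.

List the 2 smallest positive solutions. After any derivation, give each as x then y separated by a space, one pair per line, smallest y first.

√475 = [21; 1,3,1,6,2,6,1,3,1,42, …], period ℓ=10 (even) → k=9
i=0: a=21 ⇒ p=21, q=1
i=1: a=1 ⇒ p=22, q=1
…
i=3: a=1 ⇒ p=109, q=5
i=4: a=6 ⇒ p=741, q=34
…
i=6: a=6 ⇒ p=10287, q=472
i=7: a=1 ⇒ p=11878, q=545
i=8: a=3 ⇒ p=45921, q=2107
i=9: a=1 ⇒ p=57799, q=2652
(x₁, y₁) = (57799, 2652);  57799² − 475·2652² = 1 ✓
n=2: (57799,2652)∘(57799,2652) = (57799·57799+475·2652·2652, 57799·2652+2652·57799) = (6681448801,306565896)

57799 2652
6681448801 306565896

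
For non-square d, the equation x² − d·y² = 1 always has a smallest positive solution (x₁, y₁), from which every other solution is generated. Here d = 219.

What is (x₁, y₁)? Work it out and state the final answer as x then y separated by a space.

√219 = [14; 1,3,1,28, …], period ℓ=4 (even) → k=3
k=0  a_k=14  p_k/q_k = 14/1
k=1  a_k=1  p_k/q_k = 15/1
k=2  a_k=3  p_k/q_k = 59/4
k=3  a_k=1  p_k/q_k = 74/5
(x₁, y₁) = (74, 5);  74² − 219·5² = 1 ✓

74 5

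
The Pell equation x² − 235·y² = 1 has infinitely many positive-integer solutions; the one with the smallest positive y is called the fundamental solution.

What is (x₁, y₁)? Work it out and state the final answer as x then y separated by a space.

46 3

[15; 3,30] for √235; ℓ=2 ⇒ convergent index 1
step 0: (15, 1)  from 15·(1,0) + (0,1)
step 1: (46, 3)  from 3·(15,1) + (1,0)
fundamental: x₁=46, y₁=3  (since 2116 − 235·9 = 1)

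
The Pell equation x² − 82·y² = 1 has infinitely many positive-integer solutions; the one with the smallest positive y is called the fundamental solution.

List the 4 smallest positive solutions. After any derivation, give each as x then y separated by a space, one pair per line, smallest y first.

d=82: √d = [9; 18] (ℓ=1, odd), read p_1/q_1
k=0  a_k=9  p_k/q_k = 9/1
k=1  a_k=18  p_k/q_k = 163/18
→ (163, 18).  Check: 163²=26569, 82·18²=26568, difference 1.
k=2:  x_2 = 163·163+82·18·18 = 53137,  y_2 = 163·18+18·163 = 5868
k=3:  x_3 = 163·53137+82·18·5868 = 17322499,  y_3 = 163·5868+18·53137 = 1912950
k=4:  x_4 = 163·17322499+82·18·1912950 = 5647081537,  y_4 = 163·1912950+18·17322499 = 623615832

163 18
53137 5868
17322499 1912950
5647081537 623615832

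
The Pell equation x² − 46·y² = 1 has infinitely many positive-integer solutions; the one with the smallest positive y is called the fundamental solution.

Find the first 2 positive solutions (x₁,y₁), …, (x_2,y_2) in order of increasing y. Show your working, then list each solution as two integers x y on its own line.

24335 3588
1184384449 174627960

[6; 1,3,1,1,2,6,2,1,1,3,1,12] for √46; ℓ=12 ⇒ convergent index 11
step 0: (6, 1)  from 6·(1,0) + (0,1)
step 1: (7, 1)  from 1·(6,1) + (1,0)
…
step 4: (61, 9)  from 1·(34,5) + (27,4)
step 5: (156, 23)  from 2·(61,9) + (34,5)
step 6: (997, 147)  from 6·(156,23) + (61,9)
step 7: (2150, 317)  from 2·(997,147) + (156,23)
step 8: (3147, 464)  from 1·(2150,317) + (997,147)
step 9: (5297, 781)  from 1·(3147,464) + (2150,317)
step 10: (19038, 2807)  from 3·(5297,781) + (3147,464)
step 11: (24335, 3588)  from 1·(19038,2807) + (5297,781)
(x₁, y₁) = (24335, 3588);  24335² − 46·3588² = 1 ✓
n=2: (24335,3588)∘(24335,3588) = (24335·24335+46·3588·3588, 24335·3588+3588·24335) = (1184384449,174627960)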